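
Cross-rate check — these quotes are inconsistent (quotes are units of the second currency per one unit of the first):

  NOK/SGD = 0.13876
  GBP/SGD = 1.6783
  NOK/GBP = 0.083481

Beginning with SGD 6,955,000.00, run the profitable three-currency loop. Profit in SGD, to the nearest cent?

Profitable loop is SGD → NOK → GBP → SGD:
SGD 6,955,000.00 ÷ 0.13876 = NOK 50,122,513.69
NOK 50,122,513.69 × 0.083481 = GBP 4,184,277.57
GBP 4,184,277.57 × 1.6783 = SGD 7,022,473.04
Profit = SGD 7,022,473.04 − SGD 6,955,000.00

Profit: SGD 67,473.04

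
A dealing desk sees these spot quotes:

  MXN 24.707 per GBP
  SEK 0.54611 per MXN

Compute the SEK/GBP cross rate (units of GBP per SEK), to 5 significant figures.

SEK/GBP = 0.074114

1 SEK ÷ 0.54611 = 1.83113 MXN
1.83113 MXN ÷ 24.707 = 0.0741139 GBP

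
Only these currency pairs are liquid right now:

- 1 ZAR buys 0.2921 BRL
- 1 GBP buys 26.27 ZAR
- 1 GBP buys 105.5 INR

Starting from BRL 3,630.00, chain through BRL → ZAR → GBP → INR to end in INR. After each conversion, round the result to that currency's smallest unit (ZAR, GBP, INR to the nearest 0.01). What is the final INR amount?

INR 49,907.83

BRL 3,630.00 ÷ 0.2921 = ZAR 12,427.25
ZAR 12,427.25 ÷ 26.27 = GBP 473.06
GBP 473.06 × 105.5 = INR 49,907.83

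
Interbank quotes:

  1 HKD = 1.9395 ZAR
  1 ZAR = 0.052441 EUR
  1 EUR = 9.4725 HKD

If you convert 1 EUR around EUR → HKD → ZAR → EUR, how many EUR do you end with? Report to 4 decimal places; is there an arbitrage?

Around EUR → HKD → ZAR → EUR: 1 × 9.4725 × 1.9395 × 0.052441 = 0.963442
Product < 1; profitable direction is EUR → ZAR → HKD → EUR.

0.9634 (arbitrage exists)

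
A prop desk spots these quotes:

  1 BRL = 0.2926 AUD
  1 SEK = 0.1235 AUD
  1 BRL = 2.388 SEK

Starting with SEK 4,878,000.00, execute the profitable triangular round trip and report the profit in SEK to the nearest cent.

Profit: SEK 38,643.90

Profitable loop is SEK → AUD → BRL → SEK:
SEK 4,878,000.00 × 0.1235 = AUD 602,433.00
AUD 602,433.00 ÷ 0.2926 = BRL 2,058,896.10
BRL 2,058,896.10 × 2.388 = SEK 4,916,643.90
Profit = SEK 4,916,643.90 − SEK 4,878,000.00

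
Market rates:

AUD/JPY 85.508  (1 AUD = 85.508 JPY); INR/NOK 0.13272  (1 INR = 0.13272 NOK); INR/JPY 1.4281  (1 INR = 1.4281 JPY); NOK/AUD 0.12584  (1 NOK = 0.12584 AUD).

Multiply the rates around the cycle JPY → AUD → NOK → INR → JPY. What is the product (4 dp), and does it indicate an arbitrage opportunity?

1.0000 (no arbitrage)

Around JPY → AUD → NOK → INR → JPY: 1 ÷ 85.508 ÷ 0.12584 ÷ 0.13272 × 1.4281 = 0.999993
Product ≈ 1 (deviation 0.001%, within rounding noise).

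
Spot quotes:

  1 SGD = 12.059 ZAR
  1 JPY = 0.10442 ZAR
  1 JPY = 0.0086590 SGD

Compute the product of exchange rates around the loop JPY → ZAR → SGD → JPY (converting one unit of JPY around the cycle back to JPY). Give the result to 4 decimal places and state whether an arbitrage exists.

1.0000 (no arbitrage)

Around JPY → ZAR → SGD → JPY: 1 × 0.10442 ÷ 12.059 ÷ 0.0086590 = 1.000011
Product ≈ 1 (deviation 0.001%, within rounding noise).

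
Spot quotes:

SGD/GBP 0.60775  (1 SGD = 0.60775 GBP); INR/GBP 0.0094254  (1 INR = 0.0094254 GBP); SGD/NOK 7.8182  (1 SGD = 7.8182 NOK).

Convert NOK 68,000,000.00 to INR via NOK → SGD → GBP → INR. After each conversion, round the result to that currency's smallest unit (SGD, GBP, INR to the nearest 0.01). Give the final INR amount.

INR 560,824,933.69

NOK 68,000,000.00 ÷ 7.8182 = SGD 8,697,654.19
SGD 8,697,654.19 × 0.60775 = GBP 5,285,999.33
GBP 5,285,999.33 ÷ 0.0094254 = INR 560,824,933.69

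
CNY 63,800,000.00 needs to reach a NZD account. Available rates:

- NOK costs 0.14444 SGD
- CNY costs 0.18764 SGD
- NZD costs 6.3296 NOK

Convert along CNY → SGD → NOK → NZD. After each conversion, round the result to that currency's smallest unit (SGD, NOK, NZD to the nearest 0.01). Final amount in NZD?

NZD 13,094,302.14

CNY 63,800,000.00 × 0.18764 = SGD 11,971,432.00
SGD 11,971,432.00 ÷ 0.14444 = NOK 82,881,694.82
NOK 82,881,694.82 ÷ 6.3296 = NZD 13,094,302.14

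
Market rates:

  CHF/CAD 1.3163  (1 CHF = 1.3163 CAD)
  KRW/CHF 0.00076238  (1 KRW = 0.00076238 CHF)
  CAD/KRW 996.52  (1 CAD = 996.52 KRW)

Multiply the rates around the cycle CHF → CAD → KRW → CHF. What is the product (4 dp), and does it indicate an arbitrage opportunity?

Around CHF → CAD → KRW → CHF: 1 × 1.3163 × 996.52 × 0.00076238 = 1.000029
Product ≈ 1 (deviation 0.003%, within rounding noise).

1.0000 (no arbitrage)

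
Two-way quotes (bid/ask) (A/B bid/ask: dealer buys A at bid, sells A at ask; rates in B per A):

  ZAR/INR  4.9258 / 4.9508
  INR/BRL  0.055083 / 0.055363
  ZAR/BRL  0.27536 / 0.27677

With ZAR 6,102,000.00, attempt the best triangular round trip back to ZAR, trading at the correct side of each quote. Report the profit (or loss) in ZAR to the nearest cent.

Net profit: ZAR 28,248.20

Best loop ZAR → BRL → INR → ZAR:
ZAR 6,102,000.00 × 0.27536 (sell ZAR at bid) = BRL 1,680,246.72
BRL 1,680,246.72 ÷ 0.055363 (buy INR at ask) = INR 30,349,632.79
INR 30,349,632.79 ÷ 4.9508 (buy ZAR at ask) = ZAR 6,130,248.20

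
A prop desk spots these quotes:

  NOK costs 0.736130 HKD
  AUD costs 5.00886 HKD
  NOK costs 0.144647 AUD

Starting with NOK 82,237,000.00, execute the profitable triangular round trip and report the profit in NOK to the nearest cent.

Profitable loop is NOK → HKD → AUD → NOK:
NOK 82,237,000.00 × 0.736130 = HKD 60,537,122.81
HKD 60,537,122.81 ÷ 5.00886 = AUD 12,086,008.16
AUD 12,086,008.16 ÷ 0.144647 = NOK 83,555,194.06
Profit = NOK 83,555,194.06 − NOK 82,237,000.00

Profit: NOK 1,318,194.06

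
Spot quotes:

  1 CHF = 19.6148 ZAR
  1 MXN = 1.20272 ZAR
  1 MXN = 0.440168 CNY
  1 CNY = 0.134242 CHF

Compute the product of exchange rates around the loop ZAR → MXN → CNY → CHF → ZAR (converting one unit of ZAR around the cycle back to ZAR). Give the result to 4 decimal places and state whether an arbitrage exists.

Around ZAR → MXN → CNY → CHF → ZAR: 1 ÷ 1.20272 × 0.440168 × 0.134242 × 19.6148 = 0.963665
Product < 1; profitable direction is ZAR → CHF → CNY → MXN → ZAR.

0.9637 (arbitrage exists)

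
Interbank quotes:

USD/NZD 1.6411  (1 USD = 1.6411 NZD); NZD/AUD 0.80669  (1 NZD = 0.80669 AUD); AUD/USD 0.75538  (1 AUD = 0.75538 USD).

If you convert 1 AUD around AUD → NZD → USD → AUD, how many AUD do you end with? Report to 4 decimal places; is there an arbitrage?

1.0000 (no arbitrage)

Around AUD → NZD → USD → AUD: 1 ÷ 0.80669 ÷ 1.6411 ÷ 0.75538 = 0.999983
Product ≈ 1 (deviation 0.002%, within rounding noise).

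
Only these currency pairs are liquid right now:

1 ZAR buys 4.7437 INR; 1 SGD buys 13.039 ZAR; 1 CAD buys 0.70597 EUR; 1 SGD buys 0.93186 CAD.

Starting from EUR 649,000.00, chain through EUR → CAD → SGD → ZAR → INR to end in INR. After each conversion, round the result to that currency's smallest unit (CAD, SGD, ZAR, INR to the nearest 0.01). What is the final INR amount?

EUR 649,000.00 ÷ 0.70597 = CAD 919,302.52
CAD 919,302.52 ÷ 0.93186 = SGD 986,524.28
SGD 986,524.28 × 13.039 = ZAR 12,863,290.09
ZAR 12,863,290.09 × 4.7437 = INR 61,019,589.20

INR 61,019,589.20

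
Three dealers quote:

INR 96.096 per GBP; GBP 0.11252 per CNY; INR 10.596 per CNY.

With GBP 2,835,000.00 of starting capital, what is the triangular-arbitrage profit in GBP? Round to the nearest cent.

Profitable loop is GBP → INR → CNY → GBP:
GBP 2,835,000.00 × 96.096 = INR 272,432,160.00
INR 272,432,160.00 ÷ 10.596 = CNY 25,710,849.38
CNY 25,710,849.38 × 0.11252 = GBP 2,892,984.77
Profit = GBP 2,892,984.77 − GBP 2,835,000.00

Profit: GBP 57,984.77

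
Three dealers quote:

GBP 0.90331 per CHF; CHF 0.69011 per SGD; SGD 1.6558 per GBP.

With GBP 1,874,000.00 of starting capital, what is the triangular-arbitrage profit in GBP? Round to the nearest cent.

Profit: GBP 60,339.07

Profitable loop is GBP → SGD → CHF → GBP:
GBP 1,874,000.00 × 1.6558 = SGD 3,102,969.20
SGD 3,102,969.20 × 0.69011 = CHF 2,141,390.07
CHF 2,141,390.07 × 0.90331 = GBP 1,934,339.07
Profit = GBP 1,934,339.07 − GBP 1,874,000.00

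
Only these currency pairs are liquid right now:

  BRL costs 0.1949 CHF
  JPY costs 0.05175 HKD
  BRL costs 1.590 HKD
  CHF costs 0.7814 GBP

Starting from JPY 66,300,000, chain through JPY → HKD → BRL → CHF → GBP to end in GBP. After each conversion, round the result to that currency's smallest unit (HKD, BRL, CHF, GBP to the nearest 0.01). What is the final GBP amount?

GBP 328,633.63

JPY 66,300,000 × 0.05175 = HKD 3,431,025.00
HKD 3,431,025.00 ÷ 1.590 = BRL 2,157,877.36
BRL 2,157,877.36 × 0.1949 = CHF 420,570.30
CHF 420,570.30 × 0.7814 = GBP 328,633.63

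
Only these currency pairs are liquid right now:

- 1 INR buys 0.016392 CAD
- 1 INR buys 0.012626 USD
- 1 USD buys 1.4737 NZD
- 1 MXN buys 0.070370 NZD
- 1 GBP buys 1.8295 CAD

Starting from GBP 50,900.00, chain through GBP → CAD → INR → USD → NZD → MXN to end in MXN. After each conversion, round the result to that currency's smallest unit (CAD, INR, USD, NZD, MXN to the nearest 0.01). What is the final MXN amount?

MXN 1,502,123.35

GBP 50,900.00 × 1.8295 = CAD 93,121.55
CAD 93,121.55 ÷ 0.016392 = INR 5,680,914.47
INR 5,680,914.47 × 0.012626 = USD 71,727.23
USD 71,727.23 × 1.4737 = NZD 105,704.42
NZD 105,704.42 ÷ 0.070370 = MXN 1,502,123.35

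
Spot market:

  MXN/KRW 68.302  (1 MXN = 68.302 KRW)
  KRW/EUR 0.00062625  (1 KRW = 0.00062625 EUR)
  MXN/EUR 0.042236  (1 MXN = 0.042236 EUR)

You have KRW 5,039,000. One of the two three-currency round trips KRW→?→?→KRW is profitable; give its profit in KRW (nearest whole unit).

Profit: KRW 64,202

Profitable loop is KRW → EUR → MXN → KRW:
KRW 5,039,000 × 0.00062625 = EUR 3,155.67
EUR 3,155.67 ÷ 0.042236 = MXN 74,715.26
MXN 74,715.26 × 68.302 = KRW 5,103,202
Profit = KRW 5,103,202 − KRW 5,039,000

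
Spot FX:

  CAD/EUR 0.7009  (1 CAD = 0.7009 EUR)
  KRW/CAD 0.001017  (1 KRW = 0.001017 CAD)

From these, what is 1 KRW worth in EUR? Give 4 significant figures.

1 KRW × 0.001017 = 0.001017 CAD
0.001017 CAD × 0.7009 = 0.000712815 EUR

KRW/EUR = 0.0007128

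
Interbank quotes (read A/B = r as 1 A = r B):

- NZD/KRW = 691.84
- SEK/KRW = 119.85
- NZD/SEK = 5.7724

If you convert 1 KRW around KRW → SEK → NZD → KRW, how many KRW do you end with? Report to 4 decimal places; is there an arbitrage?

1.0000 (no arbitrage)

Around KRW → SEK → NZD → KRW: 1 ÷ 119.85 ÷ 5.7724 × 691.84 = 1.000026
Product ≈ 1 (deviation 0.003%, within rounding noise).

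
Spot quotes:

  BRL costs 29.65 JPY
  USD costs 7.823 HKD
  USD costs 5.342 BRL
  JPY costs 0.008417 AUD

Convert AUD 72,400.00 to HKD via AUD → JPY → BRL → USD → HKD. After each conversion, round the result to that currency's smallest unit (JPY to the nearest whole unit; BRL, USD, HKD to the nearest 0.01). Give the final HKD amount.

AUD 72,400.00 ÷ 0.008417 = JPY 8,601,640
JPY 8,601,640 ÷ 29.65 = BRL 290,105.90
BRL 290,105.90 ÷ 5.342 = USD 54,306.61
USD 54,306.61 × 7.823 = HKD 424,840.61

HKD 424,840.61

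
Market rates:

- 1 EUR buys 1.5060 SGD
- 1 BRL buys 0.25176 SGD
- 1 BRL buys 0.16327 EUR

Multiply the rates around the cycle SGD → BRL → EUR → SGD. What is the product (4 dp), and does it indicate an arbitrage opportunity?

Around SGD → BRL → EUR → SGD: 1 ÷ 0.25176 × 0.16327 × 1.5060 = 0.976663
Product < 1; profitable direction is SGD → EUR → BRL → SGD.

0.9767 (arbitrage exists)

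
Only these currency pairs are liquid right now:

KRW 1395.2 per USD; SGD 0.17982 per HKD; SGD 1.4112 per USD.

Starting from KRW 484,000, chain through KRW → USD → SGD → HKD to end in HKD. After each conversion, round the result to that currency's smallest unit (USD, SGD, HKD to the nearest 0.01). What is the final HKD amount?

KRW 484,000 ÷ 1395.2 = USD 346.90
USD 346.90 × 1.4112 = SGD 489.55
SGD 489.55 ÷ 0.17982 = HKD 2,722.44

HKD 2,722.44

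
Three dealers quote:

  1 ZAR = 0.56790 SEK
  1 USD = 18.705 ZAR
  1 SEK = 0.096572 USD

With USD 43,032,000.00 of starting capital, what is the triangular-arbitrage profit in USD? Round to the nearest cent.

Profitable loop is USD → ZAR → SEK → USD:
USD 43,032,000.00 × 18.705 = ZAR 804,913,560.00
ZAR 804,913,560.00 × 0.56790 = SEK 457,110,410.72
SEK 457,110,410.72 × 0.096572 = USD 44,144,066.58
Profit = USD 44,144,066.58 − USD 43,032,000.00

Profit: USD 1,112,066.58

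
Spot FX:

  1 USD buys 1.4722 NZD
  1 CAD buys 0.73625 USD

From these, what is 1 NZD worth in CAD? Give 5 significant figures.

NZD/CAD = 0.92259

1 NZD ÷ 1.4722 = 0.679256 USD
0.679256 USD ÷ 0.73625 = 0.922588 CAD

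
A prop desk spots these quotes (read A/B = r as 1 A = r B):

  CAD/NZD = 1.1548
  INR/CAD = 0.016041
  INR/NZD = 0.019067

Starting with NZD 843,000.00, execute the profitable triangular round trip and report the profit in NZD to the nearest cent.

Profit: NZD 24,704.26

Profitable loop is NZD → CAD → INR → NZD:
NZD 843,000.00 ÷ 1.1548 = CAD 729,996.54
CAD 729,996.54 ÷ 0.016041 = INR 45,508,168.83
INR 45,508,168.83 × 0.019067 = NZD 867,704.26
Profit = NZD 867,704.26 − NZD 843,000.00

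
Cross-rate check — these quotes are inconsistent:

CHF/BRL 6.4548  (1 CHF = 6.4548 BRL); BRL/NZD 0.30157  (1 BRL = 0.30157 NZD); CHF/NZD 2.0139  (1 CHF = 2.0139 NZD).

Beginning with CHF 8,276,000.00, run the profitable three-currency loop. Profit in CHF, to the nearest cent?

Profitable loop is CHF → NZD → BRL → CHF:
CHF 8,276,000.00 × 2.0139 = NZD 16,667,036.40
NZD 16,667,036.40 ÷ 0.30157 = BRL 55,267,554.46
BRL 55,267,554.46 ÷ 6.4548 = CHF 8,562,241.19
Profit = CHF 8,562,241.19 − CHF 8,276,000.00

Profit: CHF 286,241.19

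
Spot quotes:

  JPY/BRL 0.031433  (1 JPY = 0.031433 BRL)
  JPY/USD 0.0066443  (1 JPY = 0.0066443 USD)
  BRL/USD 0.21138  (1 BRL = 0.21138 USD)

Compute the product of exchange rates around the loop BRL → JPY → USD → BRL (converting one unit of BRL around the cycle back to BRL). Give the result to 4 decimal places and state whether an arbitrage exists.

1.0000 (no arbitrage)

Around BRL → JPY → USD → BRL: 1 ÷ 0.031433 × 0.0066443 ÷ 0.21138 = 0.999999
Product ≈ 1 (deviation 0.000%, within rounding noise).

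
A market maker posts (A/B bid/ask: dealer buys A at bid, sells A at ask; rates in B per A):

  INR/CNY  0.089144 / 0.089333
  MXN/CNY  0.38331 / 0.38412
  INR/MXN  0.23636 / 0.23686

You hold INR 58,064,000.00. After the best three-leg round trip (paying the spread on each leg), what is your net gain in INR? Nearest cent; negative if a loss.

Net profit: INR 822,963.82

Best loop INR → MXN → CNY → INR:
INR 58,064,000.00 × 0.23636 (sell INR at bid) = MXN 13,724,007.04
MXN 13,724,007.04 × 0.38331 (sell MXN at bid) = CNY 5,260,549.14
CNY 5,260,549.14 ÷ 0.089333 (buy INR at ask) = INR 58,886,963.82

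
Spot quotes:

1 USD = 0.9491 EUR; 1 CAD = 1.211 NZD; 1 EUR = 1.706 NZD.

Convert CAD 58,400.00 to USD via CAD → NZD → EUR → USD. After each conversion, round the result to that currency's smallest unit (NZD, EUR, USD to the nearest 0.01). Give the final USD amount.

CAD 58,400.00 × 1.211 = NZD 70,722.40
NZD 70,722.40 ÷ 1.706 = EUR 41,455.10
EUR 41,455.10 ÷ 0.9491 = USD 43,678.33

USD 43,678.33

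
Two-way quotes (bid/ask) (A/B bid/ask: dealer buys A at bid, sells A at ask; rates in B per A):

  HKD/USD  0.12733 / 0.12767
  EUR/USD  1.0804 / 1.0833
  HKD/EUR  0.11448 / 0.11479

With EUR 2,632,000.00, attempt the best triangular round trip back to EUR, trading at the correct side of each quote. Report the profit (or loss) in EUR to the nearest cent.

Net profit: EUR 63,031.37

Best loop EUR → HKD → USD → EUR:
EUR 2,632,000.00 ÷ 0.11479 (buy HKD at ask) = HKD 22,928,826.55
HKD 22,928,826.55 × 0.12733 (sell HKD at bid) = USD 2,919,527.48
USD 2,919,527.48 ÷ 1.0833 (buy EUR at ask) = EUR 2,695,031.37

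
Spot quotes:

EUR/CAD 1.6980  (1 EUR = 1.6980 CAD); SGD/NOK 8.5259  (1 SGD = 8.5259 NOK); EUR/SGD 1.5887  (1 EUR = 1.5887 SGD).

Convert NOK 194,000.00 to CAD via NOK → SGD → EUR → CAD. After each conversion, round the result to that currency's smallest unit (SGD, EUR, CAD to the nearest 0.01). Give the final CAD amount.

CAD 24,319.66

NOK 194,000.00 ÷ 8.5259 = SGD 22,754.20
SGD 22,754.20 ÷ 1.5887 = EUR 14,322.53
EUR 14,322.53 × 1.6980 = CAD 24,319.66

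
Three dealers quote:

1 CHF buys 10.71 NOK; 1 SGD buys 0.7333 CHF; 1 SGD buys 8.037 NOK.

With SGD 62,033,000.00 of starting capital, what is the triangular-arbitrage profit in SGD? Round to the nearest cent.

Profitable loop is SGD → NOK → CHF → SGD:
SGD 62,033,000.00 × 8.037 = NOK 498,559,221.00
NOK 498,559,221.00 ÷ 10.71 = CHF 46,550,814.29
CHF 46,550,814.29 ÷ 0.7333 = SGD 63,481,268.63
Profit = SGD 63,481,268.63 − SGD 62,033,000.00

Profit: SGD 1,448,268.63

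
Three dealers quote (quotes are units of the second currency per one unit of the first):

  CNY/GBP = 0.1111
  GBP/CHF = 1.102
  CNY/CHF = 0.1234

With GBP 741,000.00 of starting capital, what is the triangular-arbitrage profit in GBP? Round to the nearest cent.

Profitable loop is GBP → CNY → CHF → GBP:
GBP 741,000.00 ÷ 0.1111 = CNY 6,669,666.97
CNY 6,669,666.97 × 0.1234 = CHF 823,036.90
CHF 823,036.90 ÷ 1.102 = GBP 746,857.44
Profit = GBP 746,857.44 − GBP 741,000.00

Profit: GBP 5,857.44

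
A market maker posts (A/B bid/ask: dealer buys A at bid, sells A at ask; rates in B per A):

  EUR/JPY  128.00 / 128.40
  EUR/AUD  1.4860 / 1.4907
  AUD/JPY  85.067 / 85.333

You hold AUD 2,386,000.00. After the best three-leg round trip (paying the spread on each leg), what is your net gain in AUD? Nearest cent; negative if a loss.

Net profit: AUD 14,894.87

Best loop AUD → EUR → JPY → AUD:
AUD 2,386,000.00 ÷ 1.4907 (buy EUR at ask) = EUR 1,600,590.33
EUR 1,600,590.33 × 128.00 (sell EUR at bid) = JPY 204,875,562
JPY 204,875,562 ÷ 85.333 (buy AUD at ask) = AUD 2,400,894.87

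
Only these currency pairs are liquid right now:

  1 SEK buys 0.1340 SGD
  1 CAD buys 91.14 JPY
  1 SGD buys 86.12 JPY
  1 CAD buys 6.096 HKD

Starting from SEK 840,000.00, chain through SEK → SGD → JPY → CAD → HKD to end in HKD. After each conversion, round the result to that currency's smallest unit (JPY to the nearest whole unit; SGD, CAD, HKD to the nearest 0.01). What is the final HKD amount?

HKD 648,371.66

SEK 840,000.00 × 0.1340 = SGD 112,560.00
SGD 112,560.00 × 86.12 = JPY 9,693,667
JPY 9,693,667 ÷ 91.14 = CAD 106,360.18
CAD 106,360.18 × 6.096 = HKD 648,371.66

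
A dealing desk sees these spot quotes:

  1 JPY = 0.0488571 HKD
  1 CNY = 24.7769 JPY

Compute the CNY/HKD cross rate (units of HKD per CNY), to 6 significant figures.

1 CNY × 24.7769 = 24.7769 JPY
24.7769 JPY × 0.0488571 = 1.21053 HKD

CNY/HKD = 1.21053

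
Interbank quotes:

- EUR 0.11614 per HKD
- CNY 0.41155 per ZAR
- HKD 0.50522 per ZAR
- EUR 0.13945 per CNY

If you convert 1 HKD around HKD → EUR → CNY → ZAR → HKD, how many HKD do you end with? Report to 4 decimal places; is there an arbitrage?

Around HKD → EUR → CNY → ZAR → HKD: 1 × 0.11614 ÷ 0.13945 ÷ 0.41155 × 0.50522 = 1.022401
Product > 1; profitable direction is HKD → EUR → CNY → ZAR → HKD.

1.0224 (arbitrage exists)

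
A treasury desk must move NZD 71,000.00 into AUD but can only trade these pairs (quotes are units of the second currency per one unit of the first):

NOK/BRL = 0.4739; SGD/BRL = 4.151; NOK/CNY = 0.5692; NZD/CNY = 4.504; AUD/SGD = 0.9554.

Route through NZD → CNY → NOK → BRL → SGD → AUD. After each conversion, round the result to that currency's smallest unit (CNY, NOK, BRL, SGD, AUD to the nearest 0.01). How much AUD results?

NZD 71,000.00 × 4.504 = CNY 319,784.00
CNY 319,784.00 ÷ 0.5692 = NOK 561,813.07
NOK 561,813.07 × 0.4739 = BRL 266,243.21
BRL 266,243.21 ÷ 4.151 = SGD 64,139.54
SGD 64,139.54 ÷ 0.9554 = AUD 67,133.70

AUD 67,133.70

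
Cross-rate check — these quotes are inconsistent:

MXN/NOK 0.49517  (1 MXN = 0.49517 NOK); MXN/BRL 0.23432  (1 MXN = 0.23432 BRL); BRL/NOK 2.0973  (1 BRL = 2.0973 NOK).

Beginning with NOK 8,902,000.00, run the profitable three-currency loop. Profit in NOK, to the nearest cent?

Profit: NOK 67,577.76

Profitable loop is NOK → BRL → MXN → NOK:
NOK 8,902,000.00 ÷ 2.0973 = BRL 4,244,504.84
BRL 4,244,504.84 ÷ 0.23432 = MXN 18,114,138.10
MXN 18,114,138.10 × 0.49517 = NOK 8,969,577.76
Profit = NOK 8,969,577.76 − NOK 8,902,000.00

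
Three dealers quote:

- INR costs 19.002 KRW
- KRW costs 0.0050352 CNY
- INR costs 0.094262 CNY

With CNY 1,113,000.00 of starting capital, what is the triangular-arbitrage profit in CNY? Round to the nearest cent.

Profitable loop is CNY → INR → KRW → CNY:
CNY 1,113,000.00 ÷ 0.094262 = INR 11,807,515.22
INR 11,807,515.22 × 19.002 = KRW 224,366,404
KRW 224,366,404 × 0.0050352 = CNY 1,129,729.72
Profit = CNY 1,129,729.72 − CNY 1,113,000.00

Profit: CNY 16,729.72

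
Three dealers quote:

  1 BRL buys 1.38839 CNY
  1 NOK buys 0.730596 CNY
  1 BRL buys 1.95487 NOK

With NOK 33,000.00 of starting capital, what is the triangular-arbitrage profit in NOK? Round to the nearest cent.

Profit: NOK 946.71

Profitable loop is NOK → CNY → BRL → NOK:
NOK 33,000.00 × 0.730596 = CNY 24,109.67
CNY 24,109.67 ÷ 1.38839 = BRL 17,365.20
BRL 17,365.20 × 1.95487 = NOK 33,946.71
Profit = NOK 33,946.71 − NOK 33,000.00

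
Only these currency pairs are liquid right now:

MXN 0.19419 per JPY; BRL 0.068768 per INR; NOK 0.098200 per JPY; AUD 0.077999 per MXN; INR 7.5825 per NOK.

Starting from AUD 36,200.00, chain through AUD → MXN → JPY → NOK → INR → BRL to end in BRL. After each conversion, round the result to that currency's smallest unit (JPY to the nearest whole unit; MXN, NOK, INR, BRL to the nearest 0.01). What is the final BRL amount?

BRL 122,377.88

AUD 36,200.00 ÷ 0.077999 = MXN 464,108.51
MXN 464,108.51 ÷ 0.19419 = JPY 2,389,971
JPY 2,389,971 × 0.098200 = NOK 234,695.15
NOK 234,695.15 × 7.5825 = INR 1,779,575.97
INR 1,779,575.97 × 0.068768 = BRL 122,377.88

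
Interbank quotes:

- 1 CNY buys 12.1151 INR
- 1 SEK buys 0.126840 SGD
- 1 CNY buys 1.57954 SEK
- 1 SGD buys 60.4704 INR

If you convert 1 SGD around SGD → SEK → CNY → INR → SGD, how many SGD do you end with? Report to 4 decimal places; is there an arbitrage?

1.0000 (no arbitrage)

Around SGD → SEK → CNY → INR → SGD: 1 ÷ 0.126840 ÷ 1.57954 × 12.1151 ÷ 60.4704 = 0.999994
Product ≈ 1 (deviation 0.001%, within rounding noise).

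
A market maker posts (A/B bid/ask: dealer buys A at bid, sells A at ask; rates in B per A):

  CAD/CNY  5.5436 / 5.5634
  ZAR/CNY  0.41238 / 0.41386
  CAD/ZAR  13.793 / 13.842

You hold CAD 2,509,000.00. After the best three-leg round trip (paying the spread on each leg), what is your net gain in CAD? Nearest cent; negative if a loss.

Best loop CAD → ZAR → CNY → CAD:
CAD 2,509,000.00 × 13.793 (sell CAD at bid) = ZAR 34,606,637.00
ZAR 34,606,637.00 × 0.41238 (sell ZAR at bid) = CNY 14,271,084.97
CNY 14,271,084.97 ÷ 5.5634 (buy CAD at ask) = CAD 2,565,173.27

Net profit: CAD 56,173.27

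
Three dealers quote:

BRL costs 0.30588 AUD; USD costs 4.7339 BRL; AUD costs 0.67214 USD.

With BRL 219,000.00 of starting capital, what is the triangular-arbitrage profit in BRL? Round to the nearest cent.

Profitable loop is BRL → USD → AUD → BRL:
BRL 219,000.00 ÷ 4.7339 = USD 46,262.07
USD 46,262.07 ÷ 0.67214 = AUD 68,828.02
AUD 68,828.02 ÷ 0.30588 = BRL 225,016.42
Profit = BRL 225,016.42 − BRL 219,000.00

Profit: BRL 6,016.42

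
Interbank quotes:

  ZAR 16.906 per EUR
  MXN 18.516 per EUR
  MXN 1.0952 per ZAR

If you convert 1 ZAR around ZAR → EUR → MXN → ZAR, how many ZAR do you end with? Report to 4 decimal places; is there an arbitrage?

Around ZAR → EUR → MXN → ZAR: 1 ÷ 16.906 × 18.516 ÷ 1.0952 = 1.000030
Product ≈ 1 (deviation 0.003%, within rounding noise).

1.0000 (no arbitrage)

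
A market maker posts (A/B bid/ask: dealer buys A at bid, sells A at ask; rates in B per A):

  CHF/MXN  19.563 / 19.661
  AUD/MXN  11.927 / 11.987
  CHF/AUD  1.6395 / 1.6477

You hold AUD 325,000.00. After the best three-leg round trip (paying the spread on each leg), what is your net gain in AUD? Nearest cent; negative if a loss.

Best loop AUD → MXN → CHF → AUD:
AUD 325,000.00 × 11.927 (sell AUD at bid) = MXN 3,876,275.00
MXN 3,876,275.00 ÷ 19.661 (buy CHF at ask) = CHF 197,155.54
CHF 197,155.54 × 1.6395 (sell CHF at bid) = AUD 323,236.50

Net result: AUD -1,763.50 (no profitable arbitrage after spreads)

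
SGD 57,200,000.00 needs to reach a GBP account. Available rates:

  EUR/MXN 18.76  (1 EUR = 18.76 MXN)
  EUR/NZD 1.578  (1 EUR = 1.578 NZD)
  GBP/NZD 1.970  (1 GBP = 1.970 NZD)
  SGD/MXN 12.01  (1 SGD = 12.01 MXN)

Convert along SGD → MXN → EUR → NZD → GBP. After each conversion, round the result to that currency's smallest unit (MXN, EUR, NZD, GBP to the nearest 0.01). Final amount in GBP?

SGD 57,200,000.00 × 12.01 = MXN 686,972,000.00
MXN 686,972,000.00 ÷ 18.76 = EUR 36,618,976.55
EUR 36,618,976.55 × 1.578 = NZD 57,784,745.00
NZD 57,784,745.00 ÷ 1.970 = GBP 29,332,357.87

GBP 29,332,357.87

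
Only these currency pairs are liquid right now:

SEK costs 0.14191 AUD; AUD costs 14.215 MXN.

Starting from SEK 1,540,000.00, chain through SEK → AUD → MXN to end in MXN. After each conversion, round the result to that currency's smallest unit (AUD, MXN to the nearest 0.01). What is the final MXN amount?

SEK 1,540,000.00 × 0.14191 = AUD 218,541.40
AUD 218,541.40 × 14.215 = MXN 3,106,566.00

MXN 3,106,566.00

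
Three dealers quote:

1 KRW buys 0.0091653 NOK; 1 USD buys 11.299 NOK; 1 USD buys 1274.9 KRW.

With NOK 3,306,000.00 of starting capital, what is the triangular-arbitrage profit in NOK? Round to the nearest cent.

Profit: NOK 112,894.08

Profitable loop is NOK → USD → KRW → NOK:
NOK 3,306,000.00 ÷ 11.299 = USD 292,592.26
USD 292,592.26 × 1274.9 = KRW 373,025,878
KRW 373,025,878 × 0.0091653 = NOK 3,418,894.08
Profit = NOK 3,418,894.08 − NOK 3,306,000.00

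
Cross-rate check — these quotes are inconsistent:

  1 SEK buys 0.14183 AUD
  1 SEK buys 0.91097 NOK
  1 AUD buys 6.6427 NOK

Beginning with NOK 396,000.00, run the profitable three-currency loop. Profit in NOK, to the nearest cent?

Profit: NOK 13,547.10

Profitable loop is NOK → SEK → AUD → NOK:
NOK 396,000.00 ÷ 0.91097 = SEK 434,701.47
SEK 434,701.47 × 0.14183 = AUD 61,653.71
AUD 61,653.71 × 6.6427 = NOK 409,547.10
Profit = NOK 409,547.10 − NOK 396,000.00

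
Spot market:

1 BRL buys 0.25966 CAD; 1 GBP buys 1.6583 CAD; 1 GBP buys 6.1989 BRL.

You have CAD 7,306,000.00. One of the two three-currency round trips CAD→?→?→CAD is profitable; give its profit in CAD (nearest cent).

Profit: CAD 221,020.27

Profitable loop is CAD → BRL → GBP → CAD:
CAD 7,306,000.00 ÷ 0.25966 = BRL 28,136,794.27
BRL 28,136,794.27 ÷ 6.1989 = GBP 4,538,997.93
GBP 4,538,997.93 × 1.6583 = CAD 7,527,020.27
Profit = CAD 7,527,020.27 − CAD 7,306,000.00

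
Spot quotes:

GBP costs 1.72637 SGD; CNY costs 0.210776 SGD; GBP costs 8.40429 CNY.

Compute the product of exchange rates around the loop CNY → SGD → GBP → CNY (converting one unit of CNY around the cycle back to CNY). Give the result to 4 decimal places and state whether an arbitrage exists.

1.0261 (arbitrage exists)

Around CNY → SGD → GBP → CNY: 1 × 0.210776 ÷ 1.72637 × 8.40429 = 1.026097
Product > 1; profitable direction is CNY → SGD → GBP → CNY.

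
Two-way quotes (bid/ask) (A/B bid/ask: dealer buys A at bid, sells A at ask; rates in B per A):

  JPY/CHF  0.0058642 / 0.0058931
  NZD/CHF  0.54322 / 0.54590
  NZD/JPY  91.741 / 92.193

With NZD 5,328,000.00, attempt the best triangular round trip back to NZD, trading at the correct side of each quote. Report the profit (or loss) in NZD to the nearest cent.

Net result: NZD -809.72 (no profitable arbitrage after spreads)

Best loop NZD → CHF → JPY → NZD:
NZD 5,328,000.00 × 0.54322 (sell NZD at bid) = CHF 2,894,276.16
CHF 2,894,276.16 ÷ 0.0058931 (buy JPY at ask) = JPY 491,129,653
JPY 491,129,653 ÷ 92.193 (buy NZD at ask) = NZD 5,327,190.28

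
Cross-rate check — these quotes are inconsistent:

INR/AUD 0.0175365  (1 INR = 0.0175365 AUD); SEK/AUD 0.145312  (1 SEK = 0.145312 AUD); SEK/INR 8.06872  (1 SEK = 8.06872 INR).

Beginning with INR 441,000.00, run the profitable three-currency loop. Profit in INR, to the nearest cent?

Profitable loop is INR → SEK → AUD → INR:
INR 441,000.00 ÷ 8.06872 = SEK 54,655.51
SEK 54,655.51 × 0.145312 = AUD 7,942.10
AUD 7,942.10 ÷ 0.0175365 = INR 452,889.76
Profit = INR 452,889.76 − INR 441,000.00

Profit: INR 11,889.76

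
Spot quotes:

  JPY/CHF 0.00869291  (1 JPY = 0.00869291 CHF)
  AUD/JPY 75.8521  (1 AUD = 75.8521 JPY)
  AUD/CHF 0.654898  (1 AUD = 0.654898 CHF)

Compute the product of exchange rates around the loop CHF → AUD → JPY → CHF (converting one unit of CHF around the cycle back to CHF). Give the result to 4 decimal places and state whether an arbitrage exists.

1.0068 (arbitrage exists)

Around CHF → AUD → JPY → CHF: 1 ÷ 0.654898 × 75.8521 × 0.00869291 = 1.006837
Product > 1; profitable direction is CHF → AUD → JPY → CHF.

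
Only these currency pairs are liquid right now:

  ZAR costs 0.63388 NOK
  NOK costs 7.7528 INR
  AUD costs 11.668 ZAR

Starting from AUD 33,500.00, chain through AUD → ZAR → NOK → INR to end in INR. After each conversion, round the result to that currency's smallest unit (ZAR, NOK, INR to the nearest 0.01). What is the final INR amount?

INR 1,920,909.32

AUD 33,500.00 × 11.668 = ZAR 390,878.00
ZAR 390,878.00 × 0.63388 = NOK 247,769.75
NOK 247,769.75 × 7.7528 = INR 1,920,909.32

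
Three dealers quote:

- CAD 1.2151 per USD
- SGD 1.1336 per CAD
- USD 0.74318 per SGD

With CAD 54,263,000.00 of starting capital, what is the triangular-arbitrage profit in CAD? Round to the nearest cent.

Profit: CAD 1,285,159.31

Profitable loop is CAD → SGD → USD → CAD:
CAD 54,263,000.00 × 1.1336 = SGD 61,512,536.80
SGD 61,512,536.80 × 0.74318 = USD 45,714,887.10
USD 45,714,887.10 × 1.2151 = CAD 55,548,159.31
Profit = CAD 55,548,159.31 − CAD 54,263,000.00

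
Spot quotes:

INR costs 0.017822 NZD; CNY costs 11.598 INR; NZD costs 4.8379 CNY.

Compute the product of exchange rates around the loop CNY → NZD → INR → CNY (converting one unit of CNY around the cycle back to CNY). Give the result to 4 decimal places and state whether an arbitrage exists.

1.0000 (no arbitrage)

Around CNY → NZD → INR → CNY: 1 ÷ 4.8379 ÷ 0.017822 ÷ 11.598 = 1.000008
Product ≈ 1 (deviation 0.001%, within rounding noise).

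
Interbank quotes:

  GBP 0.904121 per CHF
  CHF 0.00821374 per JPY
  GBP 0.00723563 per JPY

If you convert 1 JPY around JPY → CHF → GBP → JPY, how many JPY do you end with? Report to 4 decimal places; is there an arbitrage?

Around JPY → CHF → GBP → JPY: 1 × 0.00821374 × 0.904121 ÷ 0.00723563 = 1.026340
Product > 1; profitable direction is JPY → CHF → GBP → JPY.

1.0263 (arbitrage exists)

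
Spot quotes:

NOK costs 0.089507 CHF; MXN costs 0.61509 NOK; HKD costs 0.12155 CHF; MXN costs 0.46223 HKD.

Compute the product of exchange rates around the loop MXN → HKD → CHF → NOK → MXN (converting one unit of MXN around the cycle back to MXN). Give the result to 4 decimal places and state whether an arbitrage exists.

1.0205 (arbitrage exists)

Around MXN → HKD → CHF → NOK → MXN: 1 × 0.46223 × 0.12155 ÷ 0.089507 ÷ 0.61509 = 1.020510
Product > 1; profitable direction is MXN → HKD → CHF → NOK → MXN.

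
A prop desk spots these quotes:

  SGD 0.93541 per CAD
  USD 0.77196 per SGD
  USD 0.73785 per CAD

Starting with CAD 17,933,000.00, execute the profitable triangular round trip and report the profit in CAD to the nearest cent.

Profit: CAD 391,166.29

Profitable loop is CAD → USD → SGD → CAD:
CAD 17,933,000.00 × 0.73785 = USD 13,231,864.05
USD 13,231,864.05 ÷ 0.77196 = SGD 17,140,608.39
SGD 17,140,608.39 ÷ 0.93541 = CAD 18,324,166.29
Profit = CAD 18,324,166.29 − CAD 17,933,000.00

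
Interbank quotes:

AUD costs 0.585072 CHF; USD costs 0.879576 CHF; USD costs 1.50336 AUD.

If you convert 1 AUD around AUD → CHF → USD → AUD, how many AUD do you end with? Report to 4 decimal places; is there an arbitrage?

1.0000 (no arbitrage)

Around AUD → CHF → USD → AUD: 1 × 0.585072 ÷ 0.879576 × 1.50336 = 0.999998
Product ≈ 1 (deviation 0.000%, within rounding noise).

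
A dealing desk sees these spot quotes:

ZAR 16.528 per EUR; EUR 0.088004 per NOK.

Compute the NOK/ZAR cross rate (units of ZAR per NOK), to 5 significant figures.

1 NOK × 0.088004 = 0.088004 EUR
0.088004 EUR × 16.528 = 1.45453 ZAR

NOK/ZAR = 1.4545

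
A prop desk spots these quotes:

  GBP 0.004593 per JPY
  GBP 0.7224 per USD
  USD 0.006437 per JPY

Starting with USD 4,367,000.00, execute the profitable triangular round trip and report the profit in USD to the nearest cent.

Profitable loop is USD → GBP → JPY → USD:
USD 4,367,000.00 × 0.7224 = GBP 3,154,720.80
GBP 3,154,720.80 ÷ 0.004593 = JPY 686,854,082
JPY 686,854,082 × 0.006437 = USD 4,421,279.73
Profit = USD 4,421,279.73 − USD 4,367,000.00

Profit: USD 54,279.73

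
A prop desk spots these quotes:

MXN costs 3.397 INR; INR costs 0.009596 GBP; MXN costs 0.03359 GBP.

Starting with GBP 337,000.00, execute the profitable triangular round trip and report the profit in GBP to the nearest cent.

Profitable loop is GBP → INR → MXN → GBP:
GBP 337,000.00 ÷ 0.009596 = INR 35,118,799.50
INR 35,118,799.50 ÷ 3.397 = MXN 10,338,180.60
MXN 10,338,180.60 × 0.03359 = GBP 347,259.49
Profit = GBP 347,259.49 − GBP 337,000.00

Profit: GBP 10,259.49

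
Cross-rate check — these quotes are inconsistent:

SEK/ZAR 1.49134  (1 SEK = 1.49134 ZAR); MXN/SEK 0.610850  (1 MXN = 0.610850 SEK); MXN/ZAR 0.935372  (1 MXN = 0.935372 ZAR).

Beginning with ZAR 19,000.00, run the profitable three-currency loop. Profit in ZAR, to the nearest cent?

Profitable loop is ZAR → SEK → MXN → ZAR:
ZAR 19,000.00 ÷ 1.49134 = SEK 12,740.22
SEK 12,740.22 ÷ 0.610850 = MXN 20,856.54
MXN 20,856.54 × 0.935372 = ZAR 19,508.63
Profit = ZAR 19,508.63 − ZAR 19,000.00

Profit: ZAR 508.63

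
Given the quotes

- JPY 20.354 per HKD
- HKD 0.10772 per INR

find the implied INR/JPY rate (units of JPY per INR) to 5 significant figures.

INR/JPY = 2.1925

1 INR × 0.10772 = 0.10772 HKD
0.10772 HKD × 20.354 = 2.19253 JPY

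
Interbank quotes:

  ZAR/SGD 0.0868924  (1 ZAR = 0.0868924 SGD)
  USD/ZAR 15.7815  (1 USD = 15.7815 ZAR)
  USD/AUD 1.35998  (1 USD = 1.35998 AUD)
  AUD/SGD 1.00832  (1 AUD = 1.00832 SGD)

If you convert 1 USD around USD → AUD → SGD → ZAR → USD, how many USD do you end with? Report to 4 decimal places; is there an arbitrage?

1.0000 (no arbitrage)

Around USD → AUD → SGD → ZAR → USD: 1 × 1.35998 × 1.00832 ÷ 0.0868924 ÷ 15.7815 = 1.000002
Product ≈ 1 (deviation 0.000%, within rounding noise).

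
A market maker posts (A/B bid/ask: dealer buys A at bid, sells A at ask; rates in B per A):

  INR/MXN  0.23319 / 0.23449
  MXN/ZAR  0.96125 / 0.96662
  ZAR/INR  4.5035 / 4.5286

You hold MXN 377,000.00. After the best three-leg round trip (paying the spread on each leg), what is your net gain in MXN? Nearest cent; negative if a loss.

Net profit: MXN 3,572.84

Best loop MXN → ZAR → INR → MXN:
MXN 377,000.00 × 0.96125 (sell MXN at bid) = ZAR 362,391.25
ZAR 362,391.25 × 4.5035 (sell ZAR at bid) = INR 1,632,028.99
INR 1,632,028.99 × 0.23319 (sell INR at bid) = MXN 380,572.84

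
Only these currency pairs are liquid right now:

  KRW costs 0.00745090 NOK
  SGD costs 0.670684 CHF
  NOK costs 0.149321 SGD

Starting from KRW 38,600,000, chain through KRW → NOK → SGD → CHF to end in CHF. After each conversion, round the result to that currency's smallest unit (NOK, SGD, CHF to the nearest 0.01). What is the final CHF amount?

KRW 38,600,000 × 0.00745090 = NOK 287,604.74
NOK 287,604.74 × 0.149321 = SGD 42,945.43
SGD 42,945.43 × 0.670684 = CHF 28,802.81

CHF 28,802.81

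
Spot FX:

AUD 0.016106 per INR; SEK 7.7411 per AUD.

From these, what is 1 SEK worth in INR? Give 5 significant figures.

1 SEK ÷ 7.7411 = 0.129181 AUD
0.129181 AUD ÷ 0.016106 = 8.02065 INR

SEK/INR = 8.0207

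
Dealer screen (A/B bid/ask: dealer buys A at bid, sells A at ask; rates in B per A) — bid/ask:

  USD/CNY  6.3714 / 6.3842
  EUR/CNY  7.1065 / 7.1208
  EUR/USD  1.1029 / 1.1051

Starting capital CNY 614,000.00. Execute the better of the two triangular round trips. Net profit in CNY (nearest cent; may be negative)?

Best loop CNY → USD → EUR → CNY:
CNY 614,000.00 ÷ 6.3842 (buy USD at ask) = USD 96,174.93
USD 96,174.93 ÷ 1.1051 (buy EUR at ask) = EUR 87,028.26
EUR 87,028.26 × 7.1065 (sell EUR at bid) = CNY 618,466.34

Net profit: CNY 4,466.34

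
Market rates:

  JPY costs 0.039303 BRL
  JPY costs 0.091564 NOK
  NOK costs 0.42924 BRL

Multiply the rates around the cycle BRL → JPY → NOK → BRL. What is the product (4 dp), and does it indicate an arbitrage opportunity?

Around BRL → JPY → NOK → BRL: 1 ÷ 0.039303 × 0.091564 × 0.42924 = 0.999998
Product ≈ 1 (deviation 0.000%, within rounding noise).

1.0000 (no arbitrage)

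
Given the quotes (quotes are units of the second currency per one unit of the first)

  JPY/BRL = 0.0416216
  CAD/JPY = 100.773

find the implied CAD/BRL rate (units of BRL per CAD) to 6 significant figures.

1 CAD × 100.773 = 100.773 JPY
100.773 JPY × 0.0416216 = 4.19433 BRL

CAD/BRL = 4.19433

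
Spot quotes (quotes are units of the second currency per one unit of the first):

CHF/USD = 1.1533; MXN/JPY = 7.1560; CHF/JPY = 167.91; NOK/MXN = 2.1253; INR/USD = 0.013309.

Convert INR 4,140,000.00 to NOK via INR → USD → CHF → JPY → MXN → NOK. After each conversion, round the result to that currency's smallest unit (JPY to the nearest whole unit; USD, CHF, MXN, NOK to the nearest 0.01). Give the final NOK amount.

INR 4,140,000.00 × 0.013309 = USD 55,099.26
USD 55,099.26 ÷ 1.1533 = CHF 47,775.31
CHF 47,775.31 × 167.91 = JPY 8,021,952
JPY 8,021,952 ÷ 7.1560 = MXN 1,121,010.62
MXN 1,121,010.62 ÷ 2.1253 = NOK 527,459.94

NOK 527,459.94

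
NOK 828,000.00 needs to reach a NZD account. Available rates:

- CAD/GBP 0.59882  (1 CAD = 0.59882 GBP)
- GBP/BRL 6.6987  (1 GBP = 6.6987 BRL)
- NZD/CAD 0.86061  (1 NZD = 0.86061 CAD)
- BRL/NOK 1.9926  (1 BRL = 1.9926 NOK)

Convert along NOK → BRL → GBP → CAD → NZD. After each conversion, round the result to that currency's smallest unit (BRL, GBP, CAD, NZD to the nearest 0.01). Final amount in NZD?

NOK 828,000.00 ÷ 1.9926 = BRL 415,537.49
BRL 415,537.49 ÷ 6.6987 = GBP 62,032.56
GBP 62,032.56 ÷ 0.59882 = CAD 103,591.33
CAD 103,591.33 ÷ 0.86061 = NZD 120,369.66

NZD 120,369.66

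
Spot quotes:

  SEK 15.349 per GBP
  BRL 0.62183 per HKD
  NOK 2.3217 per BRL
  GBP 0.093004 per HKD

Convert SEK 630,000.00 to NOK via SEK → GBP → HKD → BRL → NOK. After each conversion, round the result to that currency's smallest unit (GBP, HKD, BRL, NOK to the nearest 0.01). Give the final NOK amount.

SEK 630,000.00 ÷ 15.349 = GBP 41,045.02
GBP 41,045.02 ÷ 0.093004 = HKD 441,325.32
HKD 441,325.32 × 0.62183 = BRL 274,429.32
BRL 274,429.32 × 2.3217 = NOK 637,142.55

NOK 637,142.55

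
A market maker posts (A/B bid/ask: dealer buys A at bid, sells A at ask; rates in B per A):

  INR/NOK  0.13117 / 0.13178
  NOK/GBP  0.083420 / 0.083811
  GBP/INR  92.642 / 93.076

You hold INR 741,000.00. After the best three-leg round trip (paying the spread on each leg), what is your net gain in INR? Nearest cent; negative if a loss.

Best loop INR → NOK → GBP → INR:
INR 741,000.00 × 0.13117 (sell INR at bid) = NOK 97,196.97
NOK 97,196.97 × 0.083420 (sell NOK at bid) = GBP 8,108.17
GBP 8,108.17 × 92.642 (sell GBP at bid) = INR 751,157.20

Net profit: INR 10,157.20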